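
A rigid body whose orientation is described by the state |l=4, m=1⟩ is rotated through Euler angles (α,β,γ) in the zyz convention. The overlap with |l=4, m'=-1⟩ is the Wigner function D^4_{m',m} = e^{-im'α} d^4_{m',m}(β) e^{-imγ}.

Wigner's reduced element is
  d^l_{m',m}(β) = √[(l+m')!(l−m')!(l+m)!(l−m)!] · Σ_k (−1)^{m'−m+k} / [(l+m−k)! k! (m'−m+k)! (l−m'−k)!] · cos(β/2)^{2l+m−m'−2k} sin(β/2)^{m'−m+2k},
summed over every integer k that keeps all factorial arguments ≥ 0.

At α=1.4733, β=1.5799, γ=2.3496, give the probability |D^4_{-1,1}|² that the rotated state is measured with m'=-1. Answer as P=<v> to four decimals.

Split into d^4_{-1,1}(β=1.5799) × two z-phases.
With c≡cos(β/2)=0.703881 and s≡sin(β/2)=0.710318, N=[6·120·120·6]^{1/2}=720.000000
Admissible k: 2..5 (factorial args all ≥0)
  k=2: (−1)^0·720.0000/(72)·0.7039^6·0.7103^2 = +0.613622
  k=3: (−1)^1·720.0000/(24)·0.7039^4·0.7103^4 = -1.874689
  k=4: (−1)^2·720.0000/(48)·0.7039^2·0.7103^6 = +0.954568
  k=5: (−1)^3·720.0000/(720)·0.7039^0·0.7103^8 = -0.064807
d^4_{-1,1}(1.5799) = +0.613622 -1.874689 +0.954568 -0.064807 = -0.371307
|D^4_{-1,1}|² = |d^4_{-1,1}(β)|² = (-0.371307)² = 0.137869 (the z-rotation phases have unit modulus)

P=0.1379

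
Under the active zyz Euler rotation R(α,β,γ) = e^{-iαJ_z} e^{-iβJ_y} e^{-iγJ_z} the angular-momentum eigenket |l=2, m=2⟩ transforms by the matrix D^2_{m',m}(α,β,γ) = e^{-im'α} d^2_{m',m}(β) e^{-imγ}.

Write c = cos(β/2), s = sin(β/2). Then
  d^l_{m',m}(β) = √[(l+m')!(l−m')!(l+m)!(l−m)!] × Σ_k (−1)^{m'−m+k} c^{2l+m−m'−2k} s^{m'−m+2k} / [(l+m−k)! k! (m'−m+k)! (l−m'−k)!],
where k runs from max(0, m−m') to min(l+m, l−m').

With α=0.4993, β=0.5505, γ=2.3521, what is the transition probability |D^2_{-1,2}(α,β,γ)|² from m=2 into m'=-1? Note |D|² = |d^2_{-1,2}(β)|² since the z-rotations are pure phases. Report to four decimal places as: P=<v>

P=0.0015

D^2_{-1,2}(0.4993,0.5505,2.3521) = e^{-i·-1·0.4993}·d^2_{-1,2}(0.5505)·e^{-i·2·2.3521}. Compute d first:
c=cos(0.5505/2)=0.962357, s=sin(0.5505/2)=0.271788; N=√[1·6·24·1]=12.000000
The bounds max(0,m−m')=3 and min(l+m,l−m')=3 give 1 term
  k=3: (−1)^0·12.0000/(6)·0.9624^1·0.2718^3 = +0.038642
d^2_{-1,2}(0.5505) = +0.038642
|D^2_{-1,2}|² = |d^2_{-1,2}(β)|² = (+0.038642)² = 0.001493 (the z-rotation phases have unit modulus)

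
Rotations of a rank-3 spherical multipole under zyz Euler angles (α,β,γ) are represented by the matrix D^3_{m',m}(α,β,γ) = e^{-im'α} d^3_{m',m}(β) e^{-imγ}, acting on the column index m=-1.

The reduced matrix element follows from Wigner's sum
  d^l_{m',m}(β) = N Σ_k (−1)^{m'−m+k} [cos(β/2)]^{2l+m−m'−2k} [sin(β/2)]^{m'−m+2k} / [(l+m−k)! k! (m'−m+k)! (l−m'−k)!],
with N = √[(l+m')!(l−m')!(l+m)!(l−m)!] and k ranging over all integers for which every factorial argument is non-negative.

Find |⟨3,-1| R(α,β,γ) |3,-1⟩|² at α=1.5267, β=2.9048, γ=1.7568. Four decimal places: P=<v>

D^3_{-1,-1}(1.5267,2.9048,1.7568) = e^{-i·-1·1.5267}·d^3_{-1,-1}(2.9048)·e^{-i·-1·1.7568}. Compute d first:
c=cos(2.9048/2)=0.118120, s=sin(2.9048/2)=0.992999; N=√[2·24·2·24]=48.000000
The bounds max(0,m−m')=0 and min(l+m,l−m')=2 give 3 terms
  k=0: (−1)^0·48.0000/(48)·0.1181^6·0.9930^0 = +0.000003
  k=1: (−1)^1·48.0000/(6)·0.1181^4·0.9930^2 = -0.001536
  k=2: (−1)^2·48.0000/(8)·0.1181^2·0.9930^4 = +0.081394
d^3_{-1,-1}(2.9048) = +0.000003 -0.001536 +0.081394 = +0.079861
|D^3_{-1,-1}|² = |d^3_{-1,-1}(β)|² = (+0.079861)² = 0.006378 (the z-rotation phases have unit modulus)

P=0.0064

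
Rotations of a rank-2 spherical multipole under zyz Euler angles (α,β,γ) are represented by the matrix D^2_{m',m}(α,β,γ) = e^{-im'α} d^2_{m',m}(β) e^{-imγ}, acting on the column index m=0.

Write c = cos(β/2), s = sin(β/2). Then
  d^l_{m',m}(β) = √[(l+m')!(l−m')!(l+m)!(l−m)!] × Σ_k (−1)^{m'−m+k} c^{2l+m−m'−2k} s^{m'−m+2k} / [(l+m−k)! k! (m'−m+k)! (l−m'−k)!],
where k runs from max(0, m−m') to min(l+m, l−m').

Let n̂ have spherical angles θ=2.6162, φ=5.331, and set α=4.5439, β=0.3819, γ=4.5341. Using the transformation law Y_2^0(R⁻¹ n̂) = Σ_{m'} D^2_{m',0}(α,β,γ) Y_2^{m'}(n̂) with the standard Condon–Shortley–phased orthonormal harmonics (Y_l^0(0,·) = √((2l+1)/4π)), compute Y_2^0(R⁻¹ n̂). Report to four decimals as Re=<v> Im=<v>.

Need the full column D^2_{m',0} for m'=−2..2 at α=4.5439, β=0.3819, γ=4.5341.
cos(β/2)=0.981824, sin(β/2)=0.189792
d^2_{-2,0}: single k=2 term ⇒ +0.085055;  D = -0.080271+0.028122i
d^2_{-1,0}: k∈[1..2] ⇒ +0.440002 -0.016441 = +0.423560;  D = -0.071028-0.417562i
d^2_{0,0}: k∈[0..2] ⇒ +0.929256 -0.138894 +0.001298 = +0.791660;  D = +0.791660+0.000000i
d^2_{1,0}: k∈[0..1] ⇒ -0.440002 +0.016441 = -0.423560;  D = +0.071028-0.417562i
d^2_{2,0}: single k=0 term ⇒ +0.085055;  D = -0.080271-0.028122i
Y_2^{m'}(θ=2.6162,φ=5.331) and Σ D·Y over m':
  (-0.0803+0.0281i)·(-0.0318+0.0918i)  (-0.0710-0.4176i)·(-0.1944-0.2731i)  (+0.7917+0.0000i)·(+0.3928+0.0000i)  (+0.0710-0.4176i)·(+0.1944-0.2731i)  (-0.0803-0.0281i)·(-0.0318-0.0918i)
Y_2^0(R⁻¹ n̂) = +0.110430+0.000000i

Re=0.1104 Im=0.0000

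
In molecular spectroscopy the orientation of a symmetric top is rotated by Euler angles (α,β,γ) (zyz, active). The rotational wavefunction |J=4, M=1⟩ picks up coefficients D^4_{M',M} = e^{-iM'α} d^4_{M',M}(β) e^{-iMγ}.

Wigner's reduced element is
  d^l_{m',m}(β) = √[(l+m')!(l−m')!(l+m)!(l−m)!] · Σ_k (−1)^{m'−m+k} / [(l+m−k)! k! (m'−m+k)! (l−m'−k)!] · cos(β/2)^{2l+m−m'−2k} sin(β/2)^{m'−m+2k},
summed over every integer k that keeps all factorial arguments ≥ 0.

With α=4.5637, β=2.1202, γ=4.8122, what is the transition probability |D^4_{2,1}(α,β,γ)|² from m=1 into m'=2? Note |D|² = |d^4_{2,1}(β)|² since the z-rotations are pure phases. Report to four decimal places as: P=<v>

First d^4_{2,1}(β=2.1202), then the phase factors e^{-i(2)α} and e^{-i(1)γ}:
c=cos(2.1202/2)=0.488785, s=sin(2.1202/2)=0.872404; N=√[720·2·120·6]=1018.233765
k∈{0,1,2} keeps every argument non-negative
  k=0: (−1)^1·1018.2338/(240)·0.4888^7·0.8724^1 = -0.024671
  k=1: (−1)^2·1018.2338/(48)·0.4888^5·0.8724^3 = +0.392960
  k=2: (−1)^3·1018.2338/(72)·0.4888^3·0.8724^5 = -0.834560
d^4_{2,1}(2.1202) = -0.024671 +0.392960 -0.834560 = -0.466270
|D^4_{2,1}|² = |d^4_{2,1}(β)|² = (-0.466270)² = 0.217408 (the z-rotation phases have unit modulus)

P=0.2174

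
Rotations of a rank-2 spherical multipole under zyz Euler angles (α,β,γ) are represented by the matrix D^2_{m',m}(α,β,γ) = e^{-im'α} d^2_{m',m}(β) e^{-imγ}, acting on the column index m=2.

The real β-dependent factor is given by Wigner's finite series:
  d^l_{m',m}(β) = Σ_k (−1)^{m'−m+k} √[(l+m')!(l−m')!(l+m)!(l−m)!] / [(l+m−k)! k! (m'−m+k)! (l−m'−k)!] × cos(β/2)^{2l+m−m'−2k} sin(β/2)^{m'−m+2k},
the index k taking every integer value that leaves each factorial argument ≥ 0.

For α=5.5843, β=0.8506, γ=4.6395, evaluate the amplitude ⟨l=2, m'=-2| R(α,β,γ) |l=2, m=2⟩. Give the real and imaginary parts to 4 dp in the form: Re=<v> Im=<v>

First d^2_{-2,2}(β=0.8506), then the phase factors e^{-i(-2)α} and e^{-i(2)γ}:
c=cos(0.8506/2)=0.910915, s=sin(0.8506/2)=0.412594; N=√[1·24·24·1]=24.000000
k: max(0,(2)−(-2))=4 … min(2+(2),2−(-2))=4
  k=4: (−1)^0·24.0000/(24)·0.9109^0·0.4126^4 = +0.028980
d^2_{-2,2}(0.8506) = +0.028980
Attach z-rotation phases: D = e^{-i(-2)(5.5843)}·(+0.028980)·e^{-i(2)(4.6395)} = -0.009083+0.027519i

Re=-0.0091 Im=0.0275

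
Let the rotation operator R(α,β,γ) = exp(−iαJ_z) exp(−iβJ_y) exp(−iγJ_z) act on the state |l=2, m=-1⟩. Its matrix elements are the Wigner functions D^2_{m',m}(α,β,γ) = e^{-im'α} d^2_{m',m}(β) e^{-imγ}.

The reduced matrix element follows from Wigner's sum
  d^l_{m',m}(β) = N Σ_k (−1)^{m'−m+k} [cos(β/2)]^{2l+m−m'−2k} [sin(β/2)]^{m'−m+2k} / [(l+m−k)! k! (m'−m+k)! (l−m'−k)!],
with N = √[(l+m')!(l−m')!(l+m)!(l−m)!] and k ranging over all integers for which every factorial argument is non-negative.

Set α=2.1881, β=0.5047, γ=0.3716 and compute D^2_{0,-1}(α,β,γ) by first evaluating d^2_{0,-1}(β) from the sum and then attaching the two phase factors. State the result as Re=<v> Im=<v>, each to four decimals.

First d^2_{0,-1}(β=0.5047), then the phase factors e^{-i(0)α} and e^{-i(-1)γ}:
Half-angle: c=0.968328, s=0.249680. N=√(2·2·1·6)=4.898979
k: max(0,(-1)−(0))=0 … min(2+(-1),2−(0))=1
  k=0: (−1)^1·4.8990/(2)·0.9683^3·0.2497^1 = -0.555300
  k=1: (−1)^2·4.8990/(2)·0.9683^1·0.2497^3 = +0.036919
d^2_{0,-1}(0.5047) = -0.555300 +0.036919 = -0.518381
Phases: e^{-i·(0)·2.1881}=+1.000000+0.000000i, e^{-i·(-1)·0.3716}=+0.931748+0.363107i ⇒ D=-0.483000-0.188228i

Re=-0.4830 Im=-0.1882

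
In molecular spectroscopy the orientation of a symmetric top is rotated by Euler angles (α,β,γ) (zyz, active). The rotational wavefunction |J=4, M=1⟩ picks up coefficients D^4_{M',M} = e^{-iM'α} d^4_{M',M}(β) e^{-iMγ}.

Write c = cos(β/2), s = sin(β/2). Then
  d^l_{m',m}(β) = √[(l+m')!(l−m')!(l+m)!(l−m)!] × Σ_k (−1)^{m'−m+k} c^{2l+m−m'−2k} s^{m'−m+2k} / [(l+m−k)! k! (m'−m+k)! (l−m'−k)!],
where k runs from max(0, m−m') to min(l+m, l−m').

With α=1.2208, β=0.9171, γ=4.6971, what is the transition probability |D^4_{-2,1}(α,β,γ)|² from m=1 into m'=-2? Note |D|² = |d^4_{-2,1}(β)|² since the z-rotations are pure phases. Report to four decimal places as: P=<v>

P=0.2151

Split into d^4_{-2,1}(β=0.9171) × two z-phases.
With c≡cos(β/2)=0.896695 and s≡sin(β/2)=0.442648, N=[2·720·120·6]^{1/2}=1018.233765
k∈{3,4,5} keeps every argument non-negative
  k=3: (−1)^0·1018.2338/(72)·0.8967^5·0.4426^3 = +0.711076
  k=4: (−1)^1·1018.2338/(48)·0.8967^3·0.4426^5 = -0.259917
  k=5: (−1)^2·1018.2338/(240)·0.8967^1·0.4426^7 = +0.012668
d^4_{-2,1}(0.9171) = +0.711076 -0.259917 +0.012668 = +0.463826
|D^4_{-2,1}|² = |d^4_{-2,1}(β)|² = (+0.463826)² = 0.215135 (the z-rotation phases have unit modulus)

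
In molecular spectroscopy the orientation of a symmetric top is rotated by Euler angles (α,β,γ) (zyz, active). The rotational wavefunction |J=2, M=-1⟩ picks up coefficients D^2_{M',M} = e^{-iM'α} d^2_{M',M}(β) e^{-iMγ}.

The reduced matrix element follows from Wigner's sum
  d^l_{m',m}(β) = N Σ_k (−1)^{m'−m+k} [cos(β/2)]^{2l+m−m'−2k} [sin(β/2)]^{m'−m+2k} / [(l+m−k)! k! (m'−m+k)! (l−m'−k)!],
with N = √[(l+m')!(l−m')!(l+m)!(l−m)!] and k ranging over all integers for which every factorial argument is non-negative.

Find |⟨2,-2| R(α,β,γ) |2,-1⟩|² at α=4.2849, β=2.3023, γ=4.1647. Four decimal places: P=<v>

P=0.0153

First d^2_{-2,-1}(β=2.3023), then the phase factors e^{-i(-2)α} and e^{-i(-1)γ}:
Half-angle: c=0.407437, s=0.913233. N=√(1·24·1·6)=12.000000
k: max(0,(-1)−(-2))=1 … min(2+(-1),2−(-2))=1
  k=1: (−1)^0·12.0000/(6)·0.4074^3·0.9132^1 = +0.123536
d^2_{-2,-1}(2.3023) = +0.123536
|D^2_{-2,-1}|² = |d^2_{-2,-1}(β)|² = (+0.123536)² = 0.015261 (the z-rotation phases have unit modulus)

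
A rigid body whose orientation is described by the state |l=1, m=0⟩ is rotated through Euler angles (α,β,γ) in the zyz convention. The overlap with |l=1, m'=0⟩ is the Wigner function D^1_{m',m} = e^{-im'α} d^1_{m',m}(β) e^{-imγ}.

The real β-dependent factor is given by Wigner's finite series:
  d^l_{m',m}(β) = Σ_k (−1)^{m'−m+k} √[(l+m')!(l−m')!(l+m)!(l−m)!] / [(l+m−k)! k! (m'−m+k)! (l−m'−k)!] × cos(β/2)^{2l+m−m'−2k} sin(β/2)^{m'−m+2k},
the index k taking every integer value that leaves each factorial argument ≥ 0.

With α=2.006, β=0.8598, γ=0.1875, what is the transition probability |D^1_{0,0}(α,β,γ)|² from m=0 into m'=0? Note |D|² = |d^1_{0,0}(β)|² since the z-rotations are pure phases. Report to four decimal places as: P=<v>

P=0.4259

First d^1_{0,0}(β=0.8598), then the phase factors e^{-i(0)α} and e^{-i(0)γ}:
c=cos(0.8598/2)=0.909007, s=sin(0.8598/2)=0.416780; N=√[1·1·1·1]=1.000000
k: max(0,(0)−(0))=0 … min(1+(0),1−(0))=1
  k=0: (−1)^0·1.0000/(1)·0.9090^2·0.4168^0 = +0.826295
  k=1: (−1)^1·1.0000/(1)·0.9090^0·0.4168^2 = -0.173705
d^1_{0,0}(0.8598) = +0.826295 -0.173705 = +0.652589
|D^1_{0,0}|² = |d^1_{0,0}(β)|² = (+0.652589)² = 0.425872 (the z-rotation phases have unit modulus)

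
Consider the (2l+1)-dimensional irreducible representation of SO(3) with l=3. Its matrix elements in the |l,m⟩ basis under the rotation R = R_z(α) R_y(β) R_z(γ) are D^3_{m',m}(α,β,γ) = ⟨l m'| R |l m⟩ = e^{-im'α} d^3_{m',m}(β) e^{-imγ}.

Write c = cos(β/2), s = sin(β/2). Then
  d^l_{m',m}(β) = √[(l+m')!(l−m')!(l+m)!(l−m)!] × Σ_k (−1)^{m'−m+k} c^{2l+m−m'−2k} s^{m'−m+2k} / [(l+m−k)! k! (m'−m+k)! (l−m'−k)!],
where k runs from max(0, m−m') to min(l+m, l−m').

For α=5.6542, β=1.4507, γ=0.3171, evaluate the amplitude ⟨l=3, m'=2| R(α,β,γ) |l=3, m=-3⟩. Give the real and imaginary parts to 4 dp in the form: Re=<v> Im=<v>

D^3_{2,-3}(5.6542,1.4507,0.3171) = e^{-i·2·5.6542}·d^3_{2,-3}(1.4507)·e^{-i·-3·0.3171}. Compute d first:
Half-angle: c=0.748267, s=0.663397. N=√(120·1·1·720)=293.938769
k: max(0,(-3)−(2))=0 … min(3+(-3),3−(2))=0
  k=0: (−1)^5·293.9388/(120)·0.7483^1·0.6634^5 = -0.235506
d^3_{2,-3}(1.4507) = -0.235506
Attach z-rotation phases: D = e^{-i(2)(5.6542)}·(-0.235506)·e^{-i(-3)(0.3171)} = +0.140354-0.189112i

Re=0.1404 Im=-0.1891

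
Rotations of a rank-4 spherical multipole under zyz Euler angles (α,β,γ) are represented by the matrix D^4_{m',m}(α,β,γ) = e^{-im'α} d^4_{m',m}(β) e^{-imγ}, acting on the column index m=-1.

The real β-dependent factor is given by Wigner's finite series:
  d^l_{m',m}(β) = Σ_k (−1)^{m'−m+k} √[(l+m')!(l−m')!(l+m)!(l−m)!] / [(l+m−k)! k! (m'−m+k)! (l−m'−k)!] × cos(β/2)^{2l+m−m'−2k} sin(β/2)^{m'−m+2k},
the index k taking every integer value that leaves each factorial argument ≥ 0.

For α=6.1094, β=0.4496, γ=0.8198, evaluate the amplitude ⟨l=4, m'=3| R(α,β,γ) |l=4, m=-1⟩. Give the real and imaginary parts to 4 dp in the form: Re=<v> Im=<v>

Re=0.0065 Im=0.0278

Split into d^4_{3,-1}(β=0.4496) × two z-phases.
c=cos(0.4496/2)=0.974839, s=sin(0.4496/2)=0.222911; N=√[5040·1·6·120]=1904.940944
The bounds max(0,m−m')=0 and min(l+m,l−m')=1 give 2 terms
  k=0: (−1)^4·1904.9409/(144)·0.9748^4·0.2229^4 = +0.029497
  k=1: (−1)^5·1904.9409/(240)·0.9748^2·0.2229^6 = -0.000925
d^4_{3,-1}(0.4496) = +0.029497 -0.000925 = +0.028572
D = (+0.867145+0.498056i)·(+0.028572)·(+0.682367+0.731009i) = +0.006504+0.027822i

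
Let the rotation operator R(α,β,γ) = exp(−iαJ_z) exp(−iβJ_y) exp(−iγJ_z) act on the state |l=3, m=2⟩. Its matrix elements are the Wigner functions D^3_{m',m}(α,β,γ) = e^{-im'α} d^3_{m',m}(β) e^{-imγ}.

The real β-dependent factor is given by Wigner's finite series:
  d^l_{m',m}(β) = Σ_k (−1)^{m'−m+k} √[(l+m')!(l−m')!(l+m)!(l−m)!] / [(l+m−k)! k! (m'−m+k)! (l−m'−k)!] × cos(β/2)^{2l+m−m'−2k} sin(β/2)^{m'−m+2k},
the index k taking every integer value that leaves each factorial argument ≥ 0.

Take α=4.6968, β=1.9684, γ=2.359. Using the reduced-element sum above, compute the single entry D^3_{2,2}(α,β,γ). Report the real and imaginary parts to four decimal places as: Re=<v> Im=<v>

First d^3_{2,2}(β=1.9684), then the phase factors e^{-i(2)α} and e^{-i(2)γ}:
Half-angle: c=0.553530, s=0.832830. N=√(120·1·120·1)=120.000000
The bounds max(0,m−m')=0 and min(l+m,l−m')=1 give 2 terms
  k=0: (−1)^0·120.0000/(120)·0.5535^6·0.8328^0 = +0.028764
  k=1: (−1)^1·120.0000/(24)·0.5535^4·0.8328^2 = -0.325571
d^3_{2,2}(1.9684) = +0.028764 -0.325571 = -0.296807
Phases: e^{-i·(2)·4.6968}=-0.999514-0.031173i, e^{-i·(2)·2.359}=+0.005611+0.999984i ⇒ D=-0.007588+0.296710i

Re=-0.0076 Im=0.2967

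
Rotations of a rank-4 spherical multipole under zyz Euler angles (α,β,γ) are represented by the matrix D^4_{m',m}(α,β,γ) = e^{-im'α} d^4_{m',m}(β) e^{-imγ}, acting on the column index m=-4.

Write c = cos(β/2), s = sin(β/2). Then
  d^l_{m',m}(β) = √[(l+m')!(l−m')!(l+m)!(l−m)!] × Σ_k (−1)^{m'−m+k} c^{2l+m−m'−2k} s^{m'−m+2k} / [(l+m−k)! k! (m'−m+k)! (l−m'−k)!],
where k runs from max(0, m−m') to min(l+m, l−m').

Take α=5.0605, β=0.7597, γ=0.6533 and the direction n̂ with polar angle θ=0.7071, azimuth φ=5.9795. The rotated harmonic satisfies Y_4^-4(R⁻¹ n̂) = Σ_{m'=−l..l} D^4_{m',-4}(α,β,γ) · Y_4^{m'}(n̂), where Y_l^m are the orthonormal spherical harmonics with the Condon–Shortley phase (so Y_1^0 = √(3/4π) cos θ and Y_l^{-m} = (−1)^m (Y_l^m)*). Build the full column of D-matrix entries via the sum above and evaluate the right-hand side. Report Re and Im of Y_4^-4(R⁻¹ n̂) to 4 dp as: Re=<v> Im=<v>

Re=0.0292 Im=0.0358

Need the full column D^4_{m',-4} for m'=−4..4 at α=5.0605, β=0.7597, γ=0.6533.
cos(β/2)=0.928720, sin(β/2)=0.370781
d^4_{-4,-4}: single k=0 term ⇒ +0.553451;  D = -0.359390-0.420888i
d^4_{-3,-4}: single k=0 term ⇒ -0.624967;  D = -0.308329+0.543615i
d^4_{-2,-4}: single k=0 term ⇒ +0.466793;  D = +0.460234+0.077974i
d^4_{-1,-4}: single k=0 term ⇒ -0.263555;  D = -0.047257-0.259284i
d^4_{0,-4}: single k=0 term ⇒ +0.117641;  D = -0.101597+0.059308i
d^4_{1,-4}: single k=0 term ⇒ -0.042008;  D = +0.032284+0.026879i
d^4_{2,-4}: single k=0 term ⇒ +0.011859;  D = +0.004024-0.011156i
d^4_{3,-4}: single k=0 term ⇒ -0.002531;  D = -0.002531+0.000005i
d^4_{4,-4}: single k=0 term ⇒ +0.000357;  D = +0.000123+0.000336i
Y_4^{m'}(θ=0.7071,φ=5.9795) and Σ D·Y over m':
  (-0.3594-0.4209i)·(+0.0275+0.0739i)  (-0.3083+0.5436i)·(+0.1599+0.2061i)  (+0.4602+0.0780i)·(+0.3531+0.2454i)  (-0.0473-0.2593i)·(+0.2332+0.0731i)  (-0.1016+0.0593i)·(-0.2800+0.0000i)  (+0.0323+0.0269i)·(-0.2332+0.0731i)  (+0.0040-0.0112i)·(+0.3531-0.2454i)  (-0.0025+0.0000i)·(-0.1599+0.2061i)  (+0.0001+0.0003i)·(+0.0275-0.0739i)
Y_4^-4(R⁻¹ n̂) = +0.029230+0.035850i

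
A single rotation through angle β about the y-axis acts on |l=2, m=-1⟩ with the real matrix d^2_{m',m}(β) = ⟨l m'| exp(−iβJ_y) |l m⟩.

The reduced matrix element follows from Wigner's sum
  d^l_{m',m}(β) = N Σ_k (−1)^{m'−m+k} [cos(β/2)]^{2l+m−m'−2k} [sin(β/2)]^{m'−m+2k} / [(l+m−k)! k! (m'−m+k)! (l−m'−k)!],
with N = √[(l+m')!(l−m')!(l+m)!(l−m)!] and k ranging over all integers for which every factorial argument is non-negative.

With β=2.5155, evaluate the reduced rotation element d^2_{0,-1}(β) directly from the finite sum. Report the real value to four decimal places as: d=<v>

d=0.5816

d^2_{0,-1}(β=2.5155) via Wigner's sum:
With c≡cos(β/2)=0.307958 and s≡sin(β/2)=0.951400, N=[2·2·1·6]^{1/2}=4.898979
Admissible k: 0..1 (factorial args all ≥0)
  k=0: (−1)^1·4.8990/(2)·0.3080^3·0.9514^1 = -0.068064
  k=1: (−1)^2·4.8990/(2)·0.3080^1·0.9514^3 = +0.649616
d^2_{0,-1}(2.5155) = -0.068064 +0.649616 = +0.581553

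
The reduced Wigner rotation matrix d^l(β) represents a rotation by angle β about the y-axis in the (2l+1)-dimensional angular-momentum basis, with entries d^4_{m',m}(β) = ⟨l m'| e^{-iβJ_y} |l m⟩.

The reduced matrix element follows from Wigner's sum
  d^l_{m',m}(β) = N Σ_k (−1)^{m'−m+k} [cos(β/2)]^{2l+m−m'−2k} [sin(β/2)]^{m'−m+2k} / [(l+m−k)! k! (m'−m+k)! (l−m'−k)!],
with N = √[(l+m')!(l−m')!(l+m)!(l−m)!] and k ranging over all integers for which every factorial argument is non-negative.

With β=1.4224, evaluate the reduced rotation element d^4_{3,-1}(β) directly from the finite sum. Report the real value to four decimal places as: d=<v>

d=0.4387

d^4_{3,-1}(β=1.4224) via Wigner's sum:
c=cos(1.4224/2)=0.757579, s=sin(1.4224/2)=0.652743; N=√[5040·1·6·120]=1904.940944
k∈{0,1} keeps every argument non-negative
  k=0: (−1)^4·1904.9409/(144)·0.7576^4·0.6527^4 = +0.791044
  k=1: (−1)^5·1904.9409/(240)·0.7576^2·0.6527^6 = -0.352355
d^4_{3,-1}(1.4224) = +0.791044 -0.352355 = +0.438689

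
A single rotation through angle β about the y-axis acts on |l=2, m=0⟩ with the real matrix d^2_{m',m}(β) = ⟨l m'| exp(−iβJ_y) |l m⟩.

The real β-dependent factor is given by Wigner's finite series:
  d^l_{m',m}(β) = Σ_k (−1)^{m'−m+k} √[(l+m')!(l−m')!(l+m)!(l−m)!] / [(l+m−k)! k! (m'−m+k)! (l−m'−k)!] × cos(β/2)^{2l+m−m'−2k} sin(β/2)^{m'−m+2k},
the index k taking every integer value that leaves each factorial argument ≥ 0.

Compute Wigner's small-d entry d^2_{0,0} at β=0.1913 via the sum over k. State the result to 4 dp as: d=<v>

d=0.9458

d^2_{0,0}(β=0.1913) via Wigner's sum:
c=cos(0.1913/2)=0.995429, s=sin(0.1913/2)=0.095504; N=√[2·2·2·2]=4.000000
k∈{0,1,2} keeps every argument non-negative
  k=0: (−1)^0·4.0000/(4)·0.9954^4·0.0955^0 = +0.981841
  k=1: (−1)^1·4.0000/(1)·0.9954^2·0.0955^2 = -0.036151
  k=2: (−1)^2·4.0000/(4)·0.9954^0·0.0955^4 = +0.000083
d^2_{0,0}(0.1913) = +0.981841 -0.036151 +0.000083 = +0.945773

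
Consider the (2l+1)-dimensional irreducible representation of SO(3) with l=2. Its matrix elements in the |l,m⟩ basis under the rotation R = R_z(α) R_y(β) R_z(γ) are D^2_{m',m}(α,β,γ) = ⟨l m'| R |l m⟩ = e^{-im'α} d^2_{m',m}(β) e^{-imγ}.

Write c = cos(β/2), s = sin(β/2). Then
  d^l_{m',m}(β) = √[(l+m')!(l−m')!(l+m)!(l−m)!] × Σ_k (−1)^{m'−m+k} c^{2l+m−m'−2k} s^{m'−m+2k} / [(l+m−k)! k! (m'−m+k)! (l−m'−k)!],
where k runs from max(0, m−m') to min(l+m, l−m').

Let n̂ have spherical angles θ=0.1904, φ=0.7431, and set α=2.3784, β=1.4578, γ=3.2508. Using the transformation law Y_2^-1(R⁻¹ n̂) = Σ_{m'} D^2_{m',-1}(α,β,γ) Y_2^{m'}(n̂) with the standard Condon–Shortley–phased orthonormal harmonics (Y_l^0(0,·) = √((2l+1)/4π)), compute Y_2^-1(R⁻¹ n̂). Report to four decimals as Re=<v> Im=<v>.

Re=0.0755 Im=-0.0062

Need the full column D^2_{m',-1} for m'=−2..2 at α=2.3784, β=1.4578, γ=3.2508.
cos(β/2)=0.745908, sin(β/2)=0.666050
d^2_{-2,-1}: single k=1 term ⇒ +0.552830;  D = -0.084591+0.546320i
d^2_{-1,-1}: k∈[0..1] ⇒ +0.309556 -0.740465 = -0.430908;  D = -0.341997+0.262145i
d^2_{0,-1}: k∈[0..1] ⇒ -0.677075 +0.539859 = -0.137217;  D = +0.136399+0.014955i
d^2_{1,-1}: k∈[0..1] ⇒ +0.740465 -0.196800 = +0.543664;  D = +0.349571+0.416378i
d^2_{2,-1}: single k=0 term ⇒ -0.440793;  D = -0.028542+0.439868i
Y_2^{m'}(θ=0.1904,φ=0.7431) and Σ D·Y over m':
  (-0.0846+0.5463i)·(+0.0012-0.0138i)  (-0.3420+0.2621i)·(+0.1057-0.0971i)  (+0.1364+0.0150i)·(+0.5969+0.0000i)  (+0.3496+0.4164i)·(-0.1057-0.0971i)  (-0.0285+0.4399i)·(+0.0012+0.0138i)
Y_2^-1(R⁻¹ n̂) = +0.075547-0.006189i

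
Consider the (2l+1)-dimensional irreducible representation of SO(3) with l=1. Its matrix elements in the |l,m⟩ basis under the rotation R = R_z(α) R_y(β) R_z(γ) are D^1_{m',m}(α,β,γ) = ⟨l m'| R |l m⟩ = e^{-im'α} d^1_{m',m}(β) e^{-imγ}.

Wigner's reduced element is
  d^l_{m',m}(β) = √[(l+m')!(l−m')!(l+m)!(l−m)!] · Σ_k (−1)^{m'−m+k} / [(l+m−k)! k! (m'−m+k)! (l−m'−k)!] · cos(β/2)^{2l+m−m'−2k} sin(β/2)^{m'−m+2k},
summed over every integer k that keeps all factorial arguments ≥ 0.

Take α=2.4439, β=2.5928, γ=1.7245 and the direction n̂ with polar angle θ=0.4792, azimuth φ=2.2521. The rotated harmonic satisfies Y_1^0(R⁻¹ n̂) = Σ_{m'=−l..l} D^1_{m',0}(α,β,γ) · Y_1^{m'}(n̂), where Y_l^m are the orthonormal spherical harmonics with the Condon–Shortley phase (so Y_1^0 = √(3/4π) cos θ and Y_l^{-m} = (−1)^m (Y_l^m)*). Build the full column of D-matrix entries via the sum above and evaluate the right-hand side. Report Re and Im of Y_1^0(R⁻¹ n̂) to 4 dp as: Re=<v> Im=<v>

Need the full column D^1_{m',0} for m'=−1..1 at α=2.4439, β=2.5928, γ=1.7245.
cos(β/2)=0.270966, sin(β/2)=0.962589
d^1_{-1,0}: single k=1 term ⇒ +0.368868;  D = -0.282673+0.236979i
d^1_{0,0}: k∈[0..1] ⇒ +0.073423 -0.926577 = -0.853155;  D = -0.853155+0.000000i
d^1_{1,0}: single k=0 term ⇒ -0.368868;  D = +0.282673+0.236979i
Y_1^{m'}(θ=0.4792,φ=2.2521) and Σ D·Y over m':
  (-0.2827+0.2370i)·(-0.1003-0.1237i)  (-0.8532+0.0000i)·(+0.4336+0.0000i)  (+0.2827+0.2370i)·(+0.1003-0.1237i)
Y_1^0(R⁻¹ n̂) = -0.254537+0.000000i

Re=-0.2545 Im=0.0000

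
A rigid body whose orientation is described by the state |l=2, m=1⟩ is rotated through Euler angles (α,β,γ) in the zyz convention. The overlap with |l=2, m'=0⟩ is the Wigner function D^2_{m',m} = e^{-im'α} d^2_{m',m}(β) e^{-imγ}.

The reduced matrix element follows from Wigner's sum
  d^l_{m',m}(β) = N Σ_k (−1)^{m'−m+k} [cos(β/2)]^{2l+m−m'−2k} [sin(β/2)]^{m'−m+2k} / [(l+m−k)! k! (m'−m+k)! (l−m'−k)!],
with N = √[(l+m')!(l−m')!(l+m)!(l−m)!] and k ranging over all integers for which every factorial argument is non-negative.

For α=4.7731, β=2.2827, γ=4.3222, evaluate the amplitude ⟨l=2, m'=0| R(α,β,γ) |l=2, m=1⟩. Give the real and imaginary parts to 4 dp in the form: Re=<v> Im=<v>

Split into d^2_{0,1}(β=2.2827) × two z-phases.
c=cos(2.2827/2)=0.416367, s=sin(2.2827/2)=0.909196; N=√[2·2·6·1]=4.898979
Admissible k: 1..2 (factorial args all ≥0)
  k=1: (−1)^0·4.8990/(2)·0.4164^3·0.9092^1 = +0.160755
  k=2: (−1)^1·4.8990/(2)·0.4164^1·0.9092^3 = -0.766524
d^2_{0,1}(2.2827) = +0.160755 -0.766524 = -0.605769
Phases: e^{-i·(0)·4.7731}=+1.000000+0.000000i, e^{-i·(1)·4.3222}=-0.380363+0.924837i ⇒ D=+0.230412-0.560238i

Re=0.2304 Im=-0.5602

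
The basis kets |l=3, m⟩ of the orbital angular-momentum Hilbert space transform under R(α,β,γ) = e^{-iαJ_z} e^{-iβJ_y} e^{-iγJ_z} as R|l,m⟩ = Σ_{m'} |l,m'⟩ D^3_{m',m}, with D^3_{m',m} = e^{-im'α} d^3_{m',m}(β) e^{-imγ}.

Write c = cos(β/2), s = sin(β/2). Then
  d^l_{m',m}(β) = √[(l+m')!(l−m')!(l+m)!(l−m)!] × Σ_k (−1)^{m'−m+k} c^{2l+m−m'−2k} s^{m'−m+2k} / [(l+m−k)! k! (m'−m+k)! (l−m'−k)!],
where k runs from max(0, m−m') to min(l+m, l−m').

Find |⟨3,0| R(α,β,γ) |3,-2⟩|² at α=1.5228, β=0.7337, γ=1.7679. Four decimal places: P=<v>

First d^3_{0,-2}(β=0.7337), then the phase factors e^{-i(0)α} and e^{-i(-2)γ}:
With c≡cos(β/2)=0.933462 and s≡sin(β/2)=0.358677, N=[6·6·1·120]^{1/2}=65.726707
k∈{0,1} keeps every argument non-negative
  k=0: (−1)^2·65.7267/(12)·0.9335^4·0.3587^2 = +0.535000
  k=1: (−1)^3·65.7267/(12)·0.9335^2·0.3587^4 = -0.078989
d^3_{0,-2}(0.7337) = +0.535000 -0.078989 = +0.456011
|D^3_{0,-2}|² = |d^3_{0,-2}(β)|² = (+0.456011)² = 0.207946 (the z-rotation phases have unit modulus)

P=0.2079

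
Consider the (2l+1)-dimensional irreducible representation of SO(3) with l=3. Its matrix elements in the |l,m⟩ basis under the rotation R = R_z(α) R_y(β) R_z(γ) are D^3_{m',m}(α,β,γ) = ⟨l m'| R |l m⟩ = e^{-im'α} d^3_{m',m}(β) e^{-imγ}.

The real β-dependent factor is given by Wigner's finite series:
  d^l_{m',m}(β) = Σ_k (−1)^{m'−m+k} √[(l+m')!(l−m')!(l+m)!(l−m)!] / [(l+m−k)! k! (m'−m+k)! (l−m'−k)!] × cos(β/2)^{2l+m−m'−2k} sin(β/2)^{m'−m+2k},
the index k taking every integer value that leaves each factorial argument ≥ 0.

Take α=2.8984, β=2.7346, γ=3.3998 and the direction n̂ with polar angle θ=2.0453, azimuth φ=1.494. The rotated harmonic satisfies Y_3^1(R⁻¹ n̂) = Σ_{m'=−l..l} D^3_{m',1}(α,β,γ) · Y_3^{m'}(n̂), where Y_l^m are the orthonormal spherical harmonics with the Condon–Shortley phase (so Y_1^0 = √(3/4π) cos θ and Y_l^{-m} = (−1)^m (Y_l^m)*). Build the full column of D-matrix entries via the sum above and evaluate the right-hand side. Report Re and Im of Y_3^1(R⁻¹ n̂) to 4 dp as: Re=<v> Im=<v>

Re=-0.0083 Im=-0.0394

Need the full column D^3_{m',1} for m'=−3..3 at α=2.8984, β=2.7346, γ=3.3998.
cos(β/2)=0.202095, sin(β/2)=0.979366
d^3_{-3,1}: single k=4 term ⇒ +0.145524;  D = +0.080117-0.121485i
d^3_{-2,1}: k∈[3..4] ⇒ +0.049038 -0.575811 = -0.526773;  D = +0.387370-0.356980i
d^3_{-1,1}: k∈[2..4] ⇒ +0.009600 -0.300594 +0.882409 = +0.591415;  D = +0.518618-0.284266i
d^3_{0,1}: k∈[1..3] ⇒ +0.001144 -0.080577 +0.630770 = +0.551336;  D = -0.533059+0.140782i
d^3_{1,1}: k∈[0..2] ⇒ +0.000068 -0.012800 +0.225445 = +0.212714;  D = +0.212690-0.003194i
d^3_{2,1}: k∈[0..1] ⇒ -0.001044 +0.049038 = +0.047994;  D = -0.046750-0.010856i
d^3_{3,1}: single k=0 term ⇒ +0.006197;  D = +0.005521+0.002814i
Y_3^{m'}(θ=2.0453,φ=1.494) and Σ D·Y over m':
  (+0.0801-0.1215i)·(-0.0671+0.2859i)  (+0.3874-0.3570i)·(+0.3651+0.0565i)  (+0.5186-0.2843i)·(+0.0010-0.0125i)  (-0.5331+0.1408i)·(+0.3335+0.0000i)  (+0.2127-0.0032i)·(-0.0010-0.0125i)  (-0.0467-0.0109i)·(+0.3651-0.0565i)  (+0.0055+0.0028i)·(+0.0671+0.2859i)
Y_3^1(R⁻¹ n̂) = -0.008254-0.039436i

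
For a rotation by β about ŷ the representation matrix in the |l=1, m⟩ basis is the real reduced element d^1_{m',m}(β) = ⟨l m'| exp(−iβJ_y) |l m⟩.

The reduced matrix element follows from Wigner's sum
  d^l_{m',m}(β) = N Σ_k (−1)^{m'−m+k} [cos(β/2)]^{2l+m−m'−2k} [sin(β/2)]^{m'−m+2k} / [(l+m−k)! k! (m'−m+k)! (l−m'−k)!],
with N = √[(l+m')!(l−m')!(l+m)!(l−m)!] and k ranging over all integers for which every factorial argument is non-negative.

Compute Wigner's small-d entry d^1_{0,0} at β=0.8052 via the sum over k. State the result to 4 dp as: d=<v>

d^1_{0,0}(β=0.8052) via Wigner's sum:
c=cos(0.8052/2)=0.920045, s=sin(0.8052/2)=0.391812; N=√[1·1·1·1]=1.000000
k: max(0,(0)−(0))=0 … min(1+(0),1−(0))=1
  k=0: (−1)^0·1.0000/(1)·0.9200^2·0.3918^0 = +0.846484
  k=1: (−1)^1·1.0000/(1)·0.9200^0·0.3918^2 = -0.153516
d^1_{0,0}(0.8052) = +0.846484 -0.153516 = +0.692967

d=0.6930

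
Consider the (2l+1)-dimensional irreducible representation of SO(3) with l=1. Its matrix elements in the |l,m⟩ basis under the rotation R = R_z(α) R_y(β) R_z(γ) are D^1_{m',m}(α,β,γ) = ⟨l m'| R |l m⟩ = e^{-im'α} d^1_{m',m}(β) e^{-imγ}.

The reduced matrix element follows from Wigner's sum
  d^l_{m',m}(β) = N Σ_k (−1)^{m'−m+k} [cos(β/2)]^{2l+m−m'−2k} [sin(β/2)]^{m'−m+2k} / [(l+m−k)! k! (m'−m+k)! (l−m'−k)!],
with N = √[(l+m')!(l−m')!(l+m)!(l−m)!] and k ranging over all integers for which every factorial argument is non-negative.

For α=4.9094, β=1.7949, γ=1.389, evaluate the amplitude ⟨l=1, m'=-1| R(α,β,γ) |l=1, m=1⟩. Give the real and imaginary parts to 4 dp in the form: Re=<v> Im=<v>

Re=-0.5678 Im=-0.2260

Split into d^1_{-1,1}(β=1.7949) × two z-phases.
With c≡cos(β/2)=0.623605 and s≡sin(β/2)=0.781739, N=[1·2·2·1]^{1/2}=2.000000
k: max(0,(1)−(-1))=2 … min(1+(1),1−(-1))=2
  k=2: (−1)^0·2.0000/(2)·0.6236^0·0.7817^2 = +0.611116
d^1_{-1,1}(1.7949) = +0.611116
Phases: e^{-i·(-1)·4.9094}=+0.195739-0.980656i, e^{-i·(1)·1.389}=+0.180797-0.983521i ⇒ D=-0.567792-0.225999i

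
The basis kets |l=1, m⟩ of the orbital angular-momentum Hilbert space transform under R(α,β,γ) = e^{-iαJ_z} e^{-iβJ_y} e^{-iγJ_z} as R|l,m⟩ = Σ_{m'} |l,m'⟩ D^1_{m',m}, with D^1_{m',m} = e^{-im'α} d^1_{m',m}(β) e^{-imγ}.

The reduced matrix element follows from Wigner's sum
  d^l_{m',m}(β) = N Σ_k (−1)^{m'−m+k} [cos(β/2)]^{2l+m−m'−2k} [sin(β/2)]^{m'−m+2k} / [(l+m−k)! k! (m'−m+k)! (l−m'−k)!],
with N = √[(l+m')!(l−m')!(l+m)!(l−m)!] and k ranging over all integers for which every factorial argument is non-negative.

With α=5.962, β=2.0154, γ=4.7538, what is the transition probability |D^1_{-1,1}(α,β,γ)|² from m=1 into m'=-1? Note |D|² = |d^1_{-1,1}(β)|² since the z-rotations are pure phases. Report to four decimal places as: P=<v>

Split into d^1_{-1,1}(β=2.0154) × two z-phases.
Half-angle: c=0.533807, s=0.845606. N=√(1·2·2·1)=2.000000
Admissible k: 2..2 (factorial args all ≥0)
  k=2: (−1)^0·2.0000/(2)·0.5338^0·0.8456^2 = +0.715050
d^1_{-1,1}(2.0154) = +0.715050
|D^1_{-1,1}|² = |d^1_{-1,1}(β)|² = (+0.715050)² = 0.511297 (the z-rotation phases have unit modulus)

P=0.5113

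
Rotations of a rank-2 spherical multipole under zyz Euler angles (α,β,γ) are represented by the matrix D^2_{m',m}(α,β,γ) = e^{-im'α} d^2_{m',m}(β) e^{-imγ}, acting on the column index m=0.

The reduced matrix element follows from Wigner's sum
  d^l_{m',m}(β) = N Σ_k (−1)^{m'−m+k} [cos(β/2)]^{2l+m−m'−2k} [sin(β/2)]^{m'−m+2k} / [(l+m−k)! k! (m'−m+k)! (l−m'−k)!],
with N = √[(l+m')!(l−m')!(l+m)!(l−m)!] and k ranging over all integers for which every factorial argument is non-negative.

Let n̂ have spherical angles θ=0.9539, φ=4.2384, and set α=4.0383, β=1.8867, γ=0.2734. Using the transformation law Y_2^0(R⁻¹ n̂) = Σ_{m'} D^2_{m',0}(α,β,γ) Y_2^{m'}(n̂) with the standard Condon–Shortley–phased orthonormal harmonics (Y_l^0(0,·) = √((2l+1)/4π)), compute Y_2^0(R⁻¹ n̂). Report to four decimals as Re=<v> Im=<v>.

Need the full column D^2_{m',0} for m'=−2..2 at α=4.0383, β=1.8867, γ=0.2734.
cos(β/2)=0.587079, sin(β/2)=0.809529
d^2_{-2,0}: single k=2 term ⇒ +0.553267;  D = -0.122153+0.539614i
d^2_{-1,0}: k∈[1..2] ⇒ +0.401235 -0.762905 = -0.361670;  D = +0.225749+0.282564i
d^2_{0,0}: k∈[0..2] ⇒ +0.118792 -0.903481 +0.429468 = -0.355221;  D = -0.355221+0.000000i
d^2_{1,0}: k∈[0..1] ⇒ -0.401235 +0.762905 = +0.361670;  D = -0.225749+0.282564i
d^2_{2,0}: single k=0 term ⇒ +0.553267;  D = -0.122153-0.539614i
Y_2^{m'}(θ=0.9539,φ=4.2384) and Σ D·Y over m':
  (-0.1222+0.5396i)·(-0.1499-0.2087i)  (+0.2257+0.2826i)·(-0.1664+0.3244i)  (-0.3552+0.0000i)·(+0.0013+0.0000i)  (-0.2257+0.2826i)·(+0.1664+0.3244i)  (-0.1222-0.5396i)·(-0.1499+0.2087i)
Y_2^0(R⁻¹ n̂) = +0.003030+0.000000i

Re=0.0030 Im=0.0000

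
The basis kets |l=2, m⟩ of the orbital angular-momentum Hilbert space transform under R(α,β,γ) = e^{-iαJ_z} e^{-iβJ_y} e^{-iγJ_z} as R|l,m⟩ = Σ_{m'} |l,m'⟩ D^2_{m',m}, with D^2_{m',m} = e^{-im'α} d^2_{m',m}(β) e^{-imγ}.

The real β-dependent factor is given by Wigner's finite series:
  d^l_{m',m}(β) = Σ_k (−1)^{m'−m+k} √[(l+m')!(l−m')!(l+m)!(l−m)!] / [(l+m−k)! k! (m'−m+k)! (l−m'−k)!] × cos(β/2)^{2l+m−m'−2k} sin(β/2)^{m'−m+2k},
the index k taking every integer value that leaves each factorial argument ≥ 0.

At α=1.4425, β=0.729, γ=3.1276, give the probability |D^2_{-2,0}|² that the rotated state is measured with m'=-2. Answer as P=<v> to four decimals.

P=0.0738

D^2_{-2,0}(1.4425,0.729,3.1276) = e^{-i·-2·1.4425}·d^2_{-2,0}(0.729)·e^{-i·0·3.1276}. Compute d first:
c=cos(0.729/2)=0.934302, s=sin(0.729/2)=0.356482; N=√[1·24·2·2]=9.797959
Admissible k: 2..2 (factorial args all ≥0)
  k=2: (−1)^0·9.7980/(4)·0.9343^2·0.3565^2 = +0.271723
d^2_{-2,0}(0.729) = +0.271723
|D^2_{-2,0}|² = |d^2_{-2,0}(β)|² = (+0.271723)² = 0.073833 (the z-rotation phases have unit modulus)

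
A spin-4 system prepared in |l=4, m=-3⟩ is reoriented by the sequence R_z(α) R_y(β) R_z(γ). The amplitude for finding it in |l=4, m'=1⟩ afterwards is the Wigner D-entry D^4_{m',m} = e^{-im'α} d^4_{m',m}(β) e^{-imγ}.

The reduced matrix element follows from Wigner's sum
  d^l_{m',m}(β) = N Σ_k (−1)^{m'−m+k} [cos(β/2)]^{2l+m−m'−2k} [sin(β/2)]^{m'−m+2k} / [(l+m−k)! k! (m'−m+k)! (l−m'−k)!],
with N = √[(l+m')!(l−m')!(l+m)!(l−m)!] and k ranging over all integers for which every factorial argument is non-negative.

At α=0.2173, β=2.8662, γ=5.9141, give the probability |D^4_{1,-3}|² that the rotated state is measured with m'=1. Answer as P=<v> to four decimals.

Split into d^4_{1,-3}(β=2.8662) × two z-phases.
Half-angle: c=0.137262, s=0.990535. N=√(120·6·1·5040)=1904.940944
k∈{0,1} keeps every argument non-negative
  k=0: (−1)^4·1904.9409/(144)·0.1373^4·0.9905^4 = +0.004521
  k=1: (−1)^5·1904.9409/(240)·0.1373^2·0.9905^6 = -0.141250
d^4_{1,-3}(2.8662) = +0.004521 -0.141250 = -0.136729
|D^4_{1,-3}|² = |d^4_{1,-3}(β)|² = (-0.136729)² = 0.018695 (the z-rotation phases have unit modulus)

P=0.0187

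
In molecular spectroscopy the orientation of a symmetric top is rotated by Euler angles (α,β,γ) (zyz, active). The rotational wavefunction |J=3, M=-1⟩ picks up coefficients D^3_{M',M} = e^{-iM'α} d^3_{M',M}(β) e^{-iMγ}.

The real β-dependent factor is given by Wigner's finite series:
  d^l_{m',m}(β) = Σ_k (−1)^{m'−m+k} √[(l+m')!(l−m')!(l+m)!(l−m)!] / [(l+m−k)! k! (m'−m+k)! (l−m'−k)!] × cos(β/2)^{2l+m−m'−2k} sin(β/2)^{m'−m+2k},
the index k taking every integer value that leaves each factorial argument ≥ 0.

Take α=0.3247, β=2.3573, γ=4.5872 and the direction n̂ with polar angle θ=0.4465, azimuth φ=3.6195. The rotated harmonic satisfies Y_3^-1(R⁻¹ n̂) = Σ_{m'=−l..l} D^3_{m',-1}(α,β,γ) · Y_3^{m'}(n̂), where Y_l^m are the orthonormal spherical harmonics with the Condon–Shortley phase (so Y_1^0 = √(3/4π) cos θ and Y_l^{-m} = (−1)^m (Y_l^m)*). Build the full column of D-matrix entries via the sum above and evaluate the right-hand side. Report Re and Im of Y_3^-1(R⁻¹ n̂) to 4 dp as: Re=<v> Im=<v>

Re=0.1184 Im=0.3580

Need the full column D^3_{m',-1} for m'=−3..3 at α=0.3247, β=2.3573, γ=4.5872.
cos(β/2)=0.382173, sin(β/2)=0.924091
d^3_{-3,-1}: single k=2 term ⇒ +0.070553;  D = +0.052954-0.046621i
d^3_{-2,-1}: k∈[1..2] ⇒ +0.023824 -0.278582 = -0.254758;  D = -0.127514+0.220549i
d^3_{-1,-1}: k∈[0..2] ⇒ +0.003116 -0.145733 +0.639042 = +0.496425;  D = +0.098386-0.486577i
d^3_{0,-1}: k∈[0..2] ⇒ -0.026098 +0.457757 -0.892121 = -0.460462;  D = +0.057494+0.456858i
d^3_{1,-1}: k∈[0..2] ⇒ +0.109300 -0.852056 +0.622713 = -0.120043;  D = +0.052202+0.108098i
d^3_{2,-1}: k∈[0..1] ⇒ -0.278582 +0.814391 = +0.535809;  D = -0.374757-0.382948i
d^3_{3,-1}: single k=0 term ⇒ +0.412500;  D = -0.367490-0.187370i
Y_3^{m'}(θ=0.4465,φ=3.6195) and Σ D·Y over m':
  (+0.0530-0.0466i)·(-0.0046+0.0333i)  (-0.1275+0.2205i)·(+0.0992-0.1404i)  (+0.0984-0.4866i)·(-0.3801+0.1969i)  (+0.0575+0.4569i)·(+0.3594+0.0000i)  (+0.0522+0.1081i)·(+0.3801+0.1969i)  (-0.3748-0.3829i)·(+0.0992+0.1404i)  (-0.3675-0.1874i)·(+0.0046+0.0333i)
Y_3^-1(R⁻¹ n̂) = +0.118399+0.357968i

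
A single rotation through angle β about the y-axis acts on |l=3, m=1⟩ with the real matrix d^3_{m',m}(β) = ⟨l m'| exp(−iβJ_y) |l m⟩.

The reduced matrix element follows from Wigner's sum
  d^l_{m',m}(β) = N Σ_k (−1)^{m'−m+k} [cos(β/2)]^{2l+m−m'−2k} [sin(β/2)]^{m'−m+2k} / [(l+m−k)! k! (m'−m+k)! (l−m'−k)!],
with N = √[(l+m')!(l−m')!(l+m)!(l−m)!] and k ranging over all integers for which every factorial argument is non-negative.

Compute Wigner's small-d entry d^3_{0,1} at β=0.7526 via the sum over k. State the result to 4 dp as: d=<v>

d^3_{0,1}(β=0.7526) via Wigner's sum:
Half-angle: c=0.930031, s=0.367482. N=√(6·6·24·2)=41.569219
k∈{1,2,3} keeps every argument non-negative
  k=1: (−1)^0·41.5692/(12)·0.9300^5·0.3675^1 = +0.885754
  k=2: (−1)^1·41.5692/(4)·0.9300^3·0.3675^3 = -0.414869
  k=3: (−1)^2·41.5692/(12)·0.9300^1·0.3675^5 = +0.021591
d^3_{0,1}(0.7526) = +0.885754 -0.414869 +0.021591 = +0.492475

d=0.4925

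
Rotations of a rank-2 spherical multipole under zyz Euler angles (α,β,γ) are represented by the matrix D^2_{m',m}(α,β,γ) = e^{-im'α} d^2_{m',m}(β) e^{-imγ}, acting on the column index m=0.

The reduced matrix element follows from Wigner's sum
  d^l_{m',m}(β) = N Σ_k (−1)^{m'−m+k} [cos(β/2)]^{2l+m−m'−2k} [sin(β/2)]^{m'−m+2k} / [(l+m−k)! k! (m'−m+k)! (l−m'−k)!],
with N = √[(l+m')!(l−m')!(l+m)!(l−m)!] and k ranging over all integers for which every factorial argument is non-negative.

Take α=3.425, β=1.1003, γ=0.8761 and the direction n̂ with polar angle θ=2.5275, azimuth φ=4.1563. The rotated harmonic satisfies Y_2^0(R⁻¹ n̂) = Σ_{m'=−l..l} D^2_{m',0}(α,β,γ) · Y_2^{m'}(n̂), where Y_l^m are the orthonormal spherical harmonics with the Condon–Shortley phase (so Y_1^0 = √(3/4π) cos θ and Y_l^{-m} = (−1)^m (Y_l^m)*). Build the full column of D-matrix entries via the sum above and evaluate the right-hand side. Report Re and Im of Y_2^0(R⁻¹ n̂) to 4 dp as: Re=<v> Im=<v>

Need the full column D^2_{m',0} for m'=−2..2 at α=3.425, β=1.1003, γ=0.8761.
cos(β/2)=0.852446, sin(β/2)=0.522815
d^2_{-2,0}: single k=2 term ⇒ +0.486526;  D = +0.410441+0.261239i
d^2_{-1,0}: k∈[1..2] ⇒ +0.793276 -0.298392 = +0.494885;  D = -0.475143-0.138384i
d^2_{0,0}: k∈[0..2] ⇒ +0.528041 -0.794493 +0.074712 = -0.191740;  D = -0.191740+0.000000i
d^2_{1,0}: k∈[0..1] ⇒ -0.793276 +0.298392 = -0.494885;  D = +0.475143-0.138384i
d^2_{2,0}: single k=0 term ⇒ +0.486526;  D = +0.410441-0.261239i
Y_2^{m'}(θ=2.5275,φ=4.1563) and Σ D·Y over m':
  (+0.4104+0.2612i)·(-0.0568-0.1150i)  (-0.4751-0.1384i)·(+0.1921-0.3090i)  (-0.1917+0.0000i)·(+0.3166+0.0000i)  (+0.4751-0.1384i)·(-0.1921-0.3090i)  (+0.4104-0.2612i)·(-0.0568+0.1150i)
Y_2^0(R⁻¹ n̂) = -0.315260+0.000000i

Re=-0.3153 Im=0.0000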